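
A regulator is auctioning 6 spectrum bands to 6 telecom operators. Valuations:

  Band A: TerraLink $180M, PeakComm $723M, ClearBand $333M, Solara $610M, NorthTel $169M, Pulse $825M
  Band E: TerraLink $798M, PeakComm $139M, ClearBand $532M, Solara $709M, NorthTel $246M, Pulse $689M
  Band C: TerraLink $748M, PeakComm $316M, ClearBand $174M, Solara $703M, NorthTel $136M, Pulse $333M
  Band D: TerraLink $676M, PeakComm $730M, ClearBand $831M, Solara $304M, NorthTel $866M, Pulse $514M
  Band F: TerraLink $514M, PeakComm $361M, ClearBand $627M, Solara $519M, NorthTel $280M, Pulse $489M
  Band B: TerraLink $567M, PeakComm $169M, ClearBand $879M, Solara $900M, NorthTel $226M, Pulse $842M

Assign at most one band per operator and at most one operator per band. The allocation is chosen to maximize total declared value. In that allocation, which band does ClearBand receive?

ClearBand receives Band F.

Optimal: TerraLink→Band E ($798M), PeakComm→Band A ($723M), ClearBand→Band F ($627M), Solara→Band C ($703M), NorthTel→Band D ($866M), Pulse→Band B ($842M) — total 798+723+627+703+866+842 = $4559M.
Row-greedy (each operator in turn takes its best remaining band) gives $4215M, worse by 344.
Next-best assignment: TerraLink→Band C, PeakComm→Band A, ClearBand→Band F, Solara→Band B, NorthTel→Band D, Pulse→Band E = $4553M.
Every other assignment is strictly worse.
ClearBand's own top band is Band B ($879M), but forcing ClearBand→Band B and reassigning the rest optimally gives only $4458M — worse by 101.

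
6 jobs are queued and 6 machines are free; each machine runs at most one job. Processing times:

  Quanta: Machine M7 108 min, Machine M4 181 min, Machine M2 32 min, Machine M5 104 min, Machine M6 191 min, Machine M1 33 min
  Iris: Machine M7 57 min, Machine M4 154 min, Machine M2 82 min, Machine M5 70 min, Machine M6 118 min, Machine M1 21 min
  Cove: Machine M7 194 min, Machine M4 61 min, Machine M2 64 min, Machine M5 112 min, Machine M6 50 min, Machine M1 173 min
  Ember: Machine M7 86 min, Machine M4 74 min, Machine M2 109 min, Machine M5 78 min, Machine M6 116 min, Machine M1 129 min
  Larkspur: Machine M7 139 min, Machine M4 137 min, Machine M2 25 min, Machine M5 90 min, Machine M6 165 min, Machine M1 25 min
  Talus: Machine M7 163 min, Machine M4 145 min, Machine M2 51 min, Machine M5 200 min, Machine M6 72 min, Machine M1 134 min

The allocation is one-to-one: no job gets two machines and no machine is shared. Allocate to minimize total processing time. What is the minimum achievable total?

Min total: 325 min

Optimal: Quanta→Machine M2 (32 min), Iris→Machine M7 (57 min), Cove→Machine M4 (61 min), Ember→Machine M5 (78 min), Larkspur→Machine M1 (25 min), Talus→Machine M6 (72 min) — total 32+57+61+78+25+72 = 325 min.
Column-greedy (each machine in turn goes to its cheapest remaining job) gives 326 min, worse by 1.
Swapping Larkspur↔Ember (Larkspur→Machine M5 90 min, Ember→Machine M1 129 min) adds 116.
Checked against all permutations: 325 min is optimal.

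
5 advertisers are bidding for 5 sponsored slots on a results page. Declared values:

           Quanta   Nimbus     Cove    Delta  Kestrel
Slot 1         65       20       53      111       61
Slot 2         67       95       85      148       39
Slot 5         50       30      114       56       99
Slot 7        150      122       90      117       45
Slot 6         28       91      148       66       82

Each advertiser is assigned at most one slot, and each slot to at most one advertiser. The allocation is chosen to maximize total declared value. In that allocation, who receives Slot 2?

Nimbus receives Slot 2.

This is the linear assignment problem.
Optimal: Quanta→Slot 7 ($150), Nimbus→Slot 2 ($95), Cove→Slot 6 ($148), Delta→Slot 1 ($111), Kestrel→Slot 5 ($99) — total 150+95+148+111+99 = $603.
Column-greedy (each slot in turn goes to its best remaining advertiser) gives $552, worse by 51.
Next-best assignment: Quanta→Slot 1, Nimbus→Slot 7, Cove→Slot 6, Delta→Slot 2, Kestrel→Slot 5 = $582.
Nimbus's own top slot is Slot 7 ($122), but forcing Nimbus→Slot 7 and reassigning the rest optimally gives only $582 — worse by 21.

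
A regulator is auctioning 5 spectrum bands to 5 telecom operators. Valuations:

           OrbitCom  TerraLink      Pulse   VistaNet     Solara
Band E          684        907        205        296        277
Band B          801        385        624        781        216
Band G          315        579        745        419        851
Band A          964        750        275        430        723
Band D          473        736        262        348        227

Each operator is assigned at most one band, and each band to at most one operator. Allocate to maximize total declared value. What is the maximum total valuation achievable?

This is the linear assignment problem.
Optimal: OrbitCom→Band A ($964M), TerraLink→Band E ($907M), Pulse→Band D ($262M), VistaNet→Band B ($781M), Solara→Band G ($851M) — total 964+907+262+781+851 = $3765M.
Row-greedy (each operator in turn takes its best remaining band) gives $3624M, worse by 141.
Swapping TerraLink↔Pulse (TerraLink→Band D $736M, Pulse→Band E $205M) loses 228.

Maximum total: $3765M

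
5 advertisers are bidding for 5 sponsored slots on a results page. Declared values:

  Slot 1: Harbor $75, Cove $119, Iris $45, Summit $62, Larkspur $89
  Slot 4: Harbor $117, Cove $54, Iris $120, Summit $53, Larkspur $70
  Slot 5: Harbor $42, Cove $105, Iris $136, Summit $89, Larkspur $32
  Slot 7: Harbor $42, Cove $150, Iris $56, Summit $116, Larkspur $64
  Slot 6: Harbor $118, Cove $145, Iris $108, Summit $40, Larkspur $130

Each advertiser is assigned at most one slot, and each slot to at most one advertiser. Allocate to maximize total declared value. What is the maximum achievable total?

Optimal: Harbor→Slot 4 ($117), Cove→Slot 1 ($119), Iris→Slot 5 ($136), Summit→Slot 7 ($116), Larkspur→Slot 6 ($130) — total 117+119+136+116+130 = $618.
Row-greedy (each advertiser in turn takes its best remaining slot) gives $536, worse by 82.

Max total: $618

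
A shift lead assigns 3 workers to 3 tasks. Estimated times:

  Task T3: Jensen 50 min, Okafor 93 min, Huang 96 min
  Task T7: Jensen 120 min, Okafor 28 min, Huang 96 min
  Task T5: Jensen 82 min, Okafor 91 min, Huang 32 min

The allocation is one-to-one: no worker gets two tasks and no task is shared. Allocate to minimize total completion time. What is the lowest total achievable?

This is the linear assignment problem.
Optimal: Jensen→Task T3 (50 min), Okafor→Task T7 (28 min), Huang→Task T5 (32 min) — total 50+28+32 = 110 min.
Next-best assignment: Jensen→Task T5, Okafor→Task T7, Huang→Task T3 = 206 min.
Swapping Okafor↔Huang (Okafor→Task T5 91 min, Huang→Task T7 96 min) adds 127.

Minimum total: 110 min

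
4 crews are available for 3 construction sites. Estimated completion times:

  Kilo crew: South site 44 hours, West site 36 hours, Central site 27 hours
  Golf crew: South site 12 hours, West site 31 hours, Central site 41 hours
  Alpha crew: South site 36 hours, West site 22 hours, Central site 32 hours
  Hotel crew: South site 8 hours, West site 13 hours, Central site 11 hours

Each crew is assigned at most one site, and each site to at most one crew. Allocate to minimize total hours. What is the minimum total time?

Optimal: Golf crew→South site (12 hours), Alpha crew→West site (22 hours), Hotel crew→Central site (11 hours) — total 12+22+11 = 45 hours.
Min-entry greedy (repeatedly take the single cheapest remaining cell) gives 57 hours, worse by 12.
Next-best assignment: Golf crew→South site, Hotel crew→West site, Kilo crew→Central site = 52 hours.

Minimum total: 45 hours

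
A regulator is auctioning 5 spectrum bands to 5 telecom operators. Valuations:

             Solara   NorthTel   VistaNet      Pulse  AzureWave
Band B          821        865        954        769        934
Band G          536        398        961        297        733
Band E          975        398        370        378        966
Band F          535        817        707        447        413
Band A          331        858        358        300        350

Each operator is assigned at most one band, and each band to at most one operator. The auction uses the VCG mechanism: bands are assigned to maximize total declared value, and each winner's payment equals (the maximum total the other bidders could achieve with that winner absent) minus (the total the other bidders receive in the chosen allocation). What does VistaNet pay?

Efficient allocation: Solara→Band E ($975M), NorthTel→Band A ($858M), VistaNet→Band G ($961M), Pulse→Band F ($447M), AzureWave→Band B ($934M); total welfare W = $4175M.
VistaNet receives Band G at value $961M, so the others get W − 961 = $3214M.
Without VistaNet: best allocation of the remaining 4 bidders over all 5 bands is Solara→Band E ($975M), NorthTel→Band A ($858M), Pulse→Band B ($769M), AzureWave→Band G ($733M), total $3335M.
VCG payment = (others' best without VistaNet) − (others' welfare with VistaNet) = 3335 − 3214 = $121M.

VistaNet pays $121M.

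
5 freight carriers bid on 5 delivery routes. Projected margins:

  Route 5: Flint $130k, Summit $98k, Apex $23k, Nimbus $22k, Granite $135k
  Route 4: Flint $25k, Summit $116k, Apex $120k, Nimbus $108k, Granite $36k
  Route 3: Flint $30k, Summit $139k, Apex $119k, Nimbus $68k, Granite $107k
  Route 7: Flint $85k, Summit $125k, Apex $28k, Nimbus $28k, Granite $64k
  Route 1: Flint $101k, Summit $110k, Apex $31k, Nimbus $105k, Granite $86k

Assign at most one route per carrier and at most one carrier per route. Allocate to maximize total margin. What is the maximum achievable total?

Maximum total: $588k

Optimal: Flint→Route 1 ($101k), Summit→Route 7 ($125k), Apex→Route 3 ($119k), Nimbus→Route 4 ($108k), Granite→Route 5 ($135k) — total 101+125+119+108+135 = $588k.
Row-greedy (each carrier in turn takes its best remaining route) gives $558k, worse by 30.
Next-best assignment: Flint→Route 5, Summit→Route 7, Apex→Route 4, Nimbus→Route 1, Granite→Route 3 = $587k.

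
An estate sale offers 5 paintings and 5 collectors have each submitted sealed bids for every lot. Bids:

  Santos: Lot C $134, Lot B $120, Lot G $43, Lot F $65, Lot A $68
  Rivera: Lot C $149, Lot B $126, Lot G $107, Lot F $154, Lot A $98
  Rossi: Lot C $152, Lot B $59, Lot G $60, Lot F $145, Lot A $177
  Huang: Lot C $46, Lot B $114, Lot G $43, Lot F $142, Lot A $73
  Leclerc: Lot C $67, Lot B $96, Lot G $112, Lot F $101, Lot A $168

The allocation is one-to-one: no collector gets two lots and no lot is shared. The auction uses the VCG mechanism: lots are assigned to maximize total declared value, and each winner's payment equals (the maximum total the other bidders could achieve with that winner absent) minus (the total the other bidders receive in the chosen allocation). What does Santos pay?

Efficient allocation: Santos→Lot B ($120), Rivera→Lot C ($149), Rossi→Lot A ($177), Huang→Lot F ($142), Leclerc→Lot G ($112); total welfare W = $700.
Santos receives Lot B at value $120, so the others get W − 120 = $580.
Without Santos: best allocation of the remaining 4 bidders over all 5 lots is Rivera→Lot B ($126), Rossi→Lot C ($152), Huang→Lot F ($142), Leclerc→Lot A ($168), total $588.
VCG payment = (others' best without Santos) − (others' welfare with Santos) = 588 − 580 = $8.

Santos pays $8.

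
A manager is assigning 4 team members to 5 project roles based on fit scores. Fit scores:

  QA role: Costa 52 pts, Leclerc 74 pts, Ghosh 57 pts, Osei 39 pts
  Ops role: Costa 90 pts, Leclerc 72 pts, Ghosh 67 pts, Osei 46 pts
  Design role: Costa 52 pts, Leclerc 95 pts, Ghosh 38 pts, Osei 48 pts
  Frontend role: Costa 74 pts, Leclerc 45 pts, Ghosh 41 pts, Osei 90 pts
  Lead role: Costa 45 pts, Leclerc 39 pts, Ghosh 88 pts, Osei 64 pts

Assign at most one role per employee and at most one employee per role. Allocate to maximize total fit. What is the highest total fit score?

Treat this as an assignment problem: match each employee to one role.
Optimal: Costa→Ops role (90 pts), Leclerc→Design role (95 pts), Ghosh→Lead role (88 pts), Osei→Frontend role (90 pts) — total 90+95+88+90 = 363 pts.
Next-best assignment: Costa→Ops role, Leclerc→QA role, Ghosh→Lead role, Osei→Frontend role = 342 pts.
Swapping Leclerc↔Costa (Leclerc→Ops role 72 pts, Costa→Design role 52 pts) loses 61.
Every other assignment is strictly worse.

Maximum total: 363 pts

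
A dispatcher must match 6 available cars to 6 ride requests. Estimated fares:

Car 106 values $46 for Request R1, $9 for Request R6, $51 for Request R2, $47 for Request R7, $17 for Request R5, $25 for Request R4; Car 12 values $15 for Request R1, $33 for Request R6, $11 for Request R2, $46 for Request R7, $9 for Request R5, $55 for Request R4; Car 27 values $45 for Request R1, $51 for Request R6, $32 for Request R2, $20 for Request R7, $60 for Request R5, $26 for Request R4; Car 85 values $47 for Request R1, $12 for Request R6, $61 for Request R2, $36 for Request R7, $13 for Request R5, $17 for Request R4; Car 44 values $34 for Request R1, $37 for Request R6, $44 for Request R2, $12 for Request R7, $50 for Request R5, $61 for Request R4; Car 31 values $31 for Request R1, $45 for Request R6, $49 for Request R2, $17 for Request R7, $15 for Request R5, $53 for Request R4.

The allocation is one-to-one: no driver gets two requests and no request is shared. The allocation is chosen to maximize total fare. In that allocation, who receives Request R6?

This is the linear assignment problem.
Optimal: Car 106→Request R1 ($46), Car 12→Request R7 ($46), Car 27→Request R5 ($60), Car 85→Request R2 ($61), Car 44→Request R4 ($61), Car 31→Request R6 ($45) — total 46+46+60+61+61+45 = $319.
Max-entry greedy (repeatedly take the single best remaining cell) gives $289, worse by 30.
Next-best assignment: Car 106→Request R2, Car 12→Request R7, Car 27→Request R5, Car 85→Request R1, Car 44→Request R4, Car 31→Request R6 = $310.
Every other assignment is strictly worse.
Car 31's own top request is Request R4 ($53), but forcing Car 31→Request R4 and reassigning the rest optimally gives only $307 — worse by 12.

Car 31 receives Request R6.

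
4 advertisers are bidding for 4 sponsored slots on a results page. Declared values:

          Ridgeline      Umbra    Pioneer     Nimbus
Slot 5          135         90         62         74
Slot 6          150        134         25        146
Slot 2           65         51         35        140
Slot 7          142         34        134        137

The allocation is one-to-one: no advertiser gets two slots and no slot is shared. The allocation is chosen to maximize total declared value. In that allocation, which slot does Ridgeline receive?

Ridgeline receives Slot 5.

Optimal: Ridgeline→Slot 5 ($135), Umbra→Slot 6 ($134), Pioneer→Slot 7 ($134), Nimbus→Slot 2 ($140) — total 135+134+134+140 = $543.
Column-greedy (each slot in turn goes to its best remaining advertiser) gives $466, worse by 77.
Next-best assignment: Ridgeline→Slot 6, Umbra→Slot 5, Pioneer→Slot 7, Nimbus→Slot 2 = $514.
Swapping Pioneer↔Umbra (Pioneer→Slot 6 $25, Umbra→Slot 7 $34) loses 209.
Ridgeline's own top slot is Slot 6 ($150), but forcing Ridgeline→Slot 6 and reassigning the rest optimally gives only $514 — worse by 29.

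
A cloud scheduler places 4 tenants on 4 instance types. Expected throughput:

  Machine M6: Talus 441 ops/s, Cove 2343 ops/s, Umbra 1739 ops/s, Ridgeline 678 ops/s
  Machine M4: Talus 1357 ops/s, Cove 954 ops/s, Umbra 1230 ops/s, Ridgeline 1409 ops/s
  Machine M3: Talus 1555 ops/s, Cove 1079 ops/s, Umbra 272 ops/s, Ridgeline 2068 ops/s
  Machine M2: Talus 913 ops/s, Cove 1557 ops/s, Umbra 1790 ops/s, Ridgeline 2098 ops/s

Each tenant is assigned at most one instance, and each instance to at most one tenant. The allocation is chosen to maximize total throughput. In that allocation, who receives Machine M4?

This is a one-to-one assignment (maximum-weight bipartite matching).
Optimal: Talus→Machine M4 (1357 ops/s), Cove→Machine M6 (2343 ops/s), Umbra→Machine M2 (1790 ops/s), Ridgeline→Machine M3 (2068 ops/s) — total 1357+2343+1790+2068 = 7558 ops/s.
Max-entry greedy (repeatedly take the single best remaining cell) gives 7226 ops/s, worse by 332.
Swapping Cove↔Talus (Cove→Machine M4 954 ops/s, Talus→Machine M6 441 ops/s) loses 2305.
No other one-to-one assignment exceeds 7558 ops/s.
Talus's own top instance is Machine M3 (1555 ops/s), but forcing Talus→Machine M3 and reassigning the rest optimally gives only 7226 ops/s — worse by 332.

Talus receives Machine M4.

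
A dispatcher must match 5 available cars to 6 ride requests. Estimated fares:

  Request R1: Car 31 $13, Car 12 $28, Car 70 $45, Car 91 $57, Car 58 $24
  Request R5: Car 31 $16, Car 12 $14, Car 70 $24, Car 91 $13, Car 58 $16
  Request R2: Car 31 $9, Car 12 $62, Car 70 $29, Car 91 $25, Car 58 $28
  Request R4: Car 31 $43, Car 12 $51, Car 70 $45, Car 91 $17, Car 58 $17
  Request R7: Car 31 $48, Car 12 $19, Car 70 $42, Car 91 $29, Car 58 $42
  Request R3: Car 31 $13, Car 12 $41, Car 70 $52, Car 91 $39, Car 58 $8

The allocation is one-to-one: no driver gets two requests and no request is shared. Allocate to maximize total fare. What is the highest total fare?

Max total: $256

Optimal: Car 31→Request R4 ($43), Car 12→Request R2 ($62), Car 70→Request R3 ($52), Car 91→Request R1 ($57), Car 58→Request R7 ($42) — total 43+62+52+57+42 = $256.
Max-entry greedy (repeatedly take the single best remaining cell) gives $236, worse by 20.
Next-best assignment: Car 31→Request R7, Car 12→Request R2, Car 70→Request R3, Car 91→Request R1, Car 58→Request R4 = $236.
Swapping Car 58↔Car 12 (Car 58→Request R2 $28, Car 12→Request R7 $19) loses 57.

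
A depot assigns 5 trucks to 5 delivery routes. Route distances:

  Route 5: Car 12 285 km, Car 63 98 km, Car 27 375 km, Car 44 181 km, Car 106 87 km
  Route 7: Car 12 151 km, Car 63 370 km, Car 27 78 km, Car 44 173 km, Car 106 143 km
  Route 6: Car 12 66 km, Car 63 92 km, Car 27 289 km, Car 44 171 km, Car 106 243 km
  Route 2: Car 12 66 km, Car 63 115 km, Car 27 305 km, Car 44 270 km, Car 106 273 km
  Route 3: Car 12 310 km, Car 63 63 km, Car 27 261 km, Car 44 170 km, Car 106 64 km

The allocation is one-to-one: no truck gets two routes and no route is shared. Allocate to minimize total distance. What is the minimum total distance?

Minimum total: 465 km

Optimal: Car 12→Route 2 (66 km), Car 63→Route 3 (63 km), Car 27→Route 7 (78 km), Car 44→Route 6 (171 km), Car 106→Route 5 (87 km) — total 66+63+78+171+87 = 465 km.
Column-greedy (each route in turn goes to its cheapest remaining truck) gives 516 km, worse by 51.
Next-best assignment: Car 12→Route 2, Car 63→Route 5, Car 27→Route 7, Car 44→Route 6, Car 106→Route 3 = 477 km.
Swapping Car 106↔Car 27 (Car 106→Route 7 143 km, Car 27→Route 5 375 km) adds 353.
Every other assignment is strictly worse.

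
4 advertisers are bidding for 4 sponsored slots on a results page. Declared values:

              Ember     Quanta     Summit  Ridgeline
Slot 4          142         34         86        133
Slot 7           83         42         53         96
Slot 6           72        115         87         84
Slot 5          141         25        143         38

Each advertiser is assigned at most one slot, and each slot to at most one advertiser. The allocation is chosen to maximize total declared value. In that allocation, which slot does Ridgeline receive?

Ridgeline receives Slot 7.

Treat this as an assignment problem: match each advertiser to one slot.
Optimal: Ember→Slot 4 ($142), Quanta→Slot 6 ($115), Summit→Slot 5 ($143), Ridgeline→Slot 7 ($96) — total 142+115+143+96 = $496.
Swapping Summit↔Ember (Summit→Slot 4 $86, Ember→Slot 5 $141) loses 58.
Ridgeline's own top slot is Slot 4 ($133), but forcing Ridgeline→Slot 4 and reassigning the rest optimally gives only $474 — worse by 22.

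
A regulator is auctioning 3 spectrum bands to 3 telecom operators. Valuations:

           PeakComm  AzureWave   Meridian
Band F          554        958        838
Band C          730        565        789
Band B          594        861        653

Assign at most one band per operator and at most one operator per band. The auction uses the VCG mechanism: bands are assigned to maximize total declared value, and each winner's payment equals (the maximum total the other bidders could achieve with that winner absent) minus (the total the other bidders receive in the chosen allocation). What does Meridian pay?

Meridian pays $97M.

Efficient allocation: PeakComm→Band C ($730M), AzureWave→Band B ($861M), Meridian→Band F ($838M); total welfare W = $2429M.
Meridian receives Band F at value $838M, so the others get W − 838 = $1591M.
Without Meridian: best allocation of the remaining 2 bidders over all 3 bands is PeakComm→Band C ($730M), AzureWave→Band F ($958M), total $1688M.
VCG payment = (others' best without Meridian) − (others' welfare with Meridian) = 1688 − 1591 = $97M.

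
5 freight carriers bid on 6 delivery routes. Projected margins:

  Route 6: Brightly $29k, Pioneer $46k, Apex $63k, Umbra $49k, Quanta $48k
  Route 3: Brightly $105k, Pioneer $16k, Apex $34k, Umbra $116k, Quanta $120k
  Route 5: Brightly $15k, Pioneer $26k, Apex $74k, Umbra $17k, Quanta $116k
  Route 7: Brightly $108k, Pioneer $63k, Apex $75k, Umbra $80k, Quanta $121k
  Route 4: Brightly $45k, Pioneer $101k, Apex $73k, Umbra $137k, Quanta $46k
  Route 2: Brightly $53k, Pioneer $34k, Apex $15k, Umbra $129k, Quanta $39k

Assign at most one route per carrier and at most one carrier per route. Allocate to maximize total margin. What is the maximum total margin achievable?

Max total: $532k

Optimal: Brightly→Route 7 ($108k), Pioneer→Route 4 ($101k), Apex→Route 5 ($74k), Umbra→Route 2 ($129k), Quanta→Route 3 ($120k) — total 108+101+74+129+120 = $532k.
Column-greedy (each route in turn goes to its best remaining carrier) gives $454k, worse by 78.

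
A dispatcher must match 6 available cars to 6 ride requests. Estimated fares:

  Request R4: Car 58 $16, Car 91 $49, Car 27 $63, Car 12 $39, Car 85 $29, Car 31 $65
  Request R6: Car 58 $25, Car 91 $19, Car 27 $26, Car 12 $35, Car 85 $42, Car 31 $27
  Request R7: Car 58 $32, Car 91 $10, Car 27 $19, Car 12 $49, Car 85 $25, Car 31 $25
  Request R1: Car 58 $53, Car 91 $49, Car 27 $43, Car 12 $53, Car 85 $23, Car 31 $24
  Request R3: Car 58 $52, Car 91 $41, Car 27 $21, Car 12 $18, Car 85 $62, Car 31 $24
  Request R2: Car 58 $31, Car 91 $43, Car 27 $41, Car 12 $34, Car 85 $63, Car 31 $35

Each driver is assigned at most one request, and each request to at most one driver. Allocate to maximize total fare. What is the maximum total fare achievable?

Max total: $304

Optimal: Car 58→Request R3 ($52), Car 91→Request R1 ($49), Car 27→Request R6 ($26), Car 12→Request R7 ($49), Car 85→Request R2 ($63), Car 31→Request R4 ($65) — total 52+49+26+49+63+65 = $304.
Max-entry greedy (repeatedly take the single best remaining cell) gives $297, worse by 7.
Next-best assignment: Car 58→Request R3, Car 91→Request R1, Car 27→Request R4, Car 12→Request R7, Car 85→Request R2, Car 31→Request R6 = $303.
Checked against all permutations: $304 is optimal.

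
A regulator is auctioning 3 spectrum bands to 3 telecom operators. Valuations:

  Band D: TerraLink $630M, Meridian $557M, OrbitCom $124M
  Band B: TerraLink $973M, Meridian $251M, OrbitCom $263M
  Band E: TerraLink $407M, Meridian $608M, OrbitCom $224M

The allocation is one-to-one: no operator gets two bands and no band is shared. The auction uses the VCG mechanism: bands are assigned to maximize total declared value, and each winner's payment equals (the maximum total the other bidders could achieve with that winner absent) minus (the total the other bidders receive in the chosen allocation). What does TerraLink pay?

TerraLink pays $90M.

Efficient allocation: TerraLink→Band B ($973M), Meridian→Band D ($557M), OrbitCom→Band E ($224M); total welfare W = $1754M.
TerraLink receives Band B at value $973M, so the others get W − 973 = $781M.
Without TerraLink: best allocation of the remaining 2 bidders over all 3 bands is Meridian→Band E ($608M), OrbitCom→Band B ($263M), total $871M.
VCG payment = (others' best without TerraLink) − (others' welfare with TerraLink) = 871 − 781 = $90M.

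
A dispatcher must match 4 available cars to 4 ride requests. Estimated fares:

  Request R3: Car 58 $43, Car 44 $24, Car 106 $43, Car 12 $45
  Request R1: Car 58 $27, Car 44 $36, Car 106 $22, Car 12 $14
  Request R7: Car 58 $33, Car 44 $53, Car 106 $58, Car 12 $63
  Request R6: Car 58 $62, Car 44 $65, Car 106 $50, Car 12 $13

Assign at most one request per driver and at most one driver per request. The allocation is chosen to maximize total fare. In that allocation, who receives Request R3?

Car 106 receives Request R3.

This is the linear assignment problem.
Optimal: Car 58→Request R6 ($62), Car 44→Request R1 ($36), Car 106→Request R3 ($43), Car 12→Request R7 ($63) — total 62+36+43+63 = $204.
Row-greedy (each driver in turn takes its best remaining request) gives $172, worse by 32.
Every other assignment is strictly worse.
Car 106's own top request is Request R7 ($58), but forcing Car 106→Request R7 and reassigning the rest optimally gives only $201 — worse by 3.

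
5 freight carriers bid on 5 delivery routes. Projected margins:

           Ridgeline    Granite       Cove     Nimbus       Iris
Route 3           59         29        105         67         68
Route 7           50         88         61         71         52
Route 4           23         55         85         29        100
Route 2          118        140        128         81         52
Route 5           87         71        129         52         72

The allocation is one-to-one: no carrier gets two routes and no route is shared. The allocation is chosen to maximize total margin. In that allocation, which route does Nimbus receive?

Nimbus receives Route 7.

Optimal: Ridgeline→Route 5 ($87k), Granite→Route 2 ($140k), Cove→Route 3 ($105k), Nimbus→Route 7 ($71k), Iris→Route 4 ($100k) — total 87+140+105+71+100 = $503k.
Row-greedy (each carrier in turn takes its best remaining route) gives $502k, worse by 1.
Next-best assignment: Ridgeline→Route 2, Granite→Route 7, Cove→Route 5, Nimbus→Route 3, Iris→Route 4 = $502k.
Nimbus's own top route is Route 2 ($81k), but forcing Nimbus→Route 2 and reassigning the rest optimally gives only $461k — worse by 42.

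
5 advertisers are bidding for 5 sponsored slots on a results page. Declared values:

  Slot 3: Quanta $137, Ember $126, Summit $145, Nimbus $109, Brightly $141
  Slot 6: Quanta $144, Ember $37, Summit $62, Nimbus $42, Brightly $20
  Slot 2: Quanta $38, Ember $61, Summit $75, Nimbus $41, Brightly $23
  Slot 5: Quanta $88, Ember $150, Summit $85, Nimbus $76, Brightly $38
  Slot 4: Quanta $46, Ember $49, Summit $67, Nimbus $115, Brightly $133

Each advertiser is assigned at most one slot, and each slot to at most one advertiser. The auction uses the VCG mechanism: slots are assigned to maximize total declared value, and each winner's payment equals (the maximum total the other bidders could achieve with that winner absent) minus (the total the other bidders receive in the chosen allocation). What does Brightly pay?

Brightly pays $70.

Efficient allocation: Quanta→Slot 6 ($144), Ember→Slot 5 ($150), Summit→Slot 2 ($75), Nimbus→Slot 4 ($115), Brightly→Slot 3 ($141); total welfare W = $625.
Brightly receives Slot 3 at value $141, so the others get W − 141 = $484.
Without Brightly: best allocation of the remaining 4 bidders over all 5 slots is Quanta→Slot 6 ($144), Ember→Slot 5 ($150), Summit→Slot 3 ($145), Nimbus→Slot 4 ($115), total $554.
VCG payment = (others' best without Brightly) − (others' welfare with Brightly) = 554 − 484 = $70.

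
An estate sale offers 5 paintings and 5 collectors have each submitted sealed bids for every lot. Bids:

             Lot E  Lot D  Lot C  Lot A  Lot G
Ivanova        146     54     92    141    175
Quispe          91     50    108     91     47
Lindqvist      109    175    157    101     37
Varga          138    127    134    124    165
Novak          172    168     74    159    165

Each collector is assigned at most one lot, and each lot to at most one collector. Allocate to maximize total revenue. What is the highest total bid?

Optimal: Ivanova→Lot A ($141), Quispe→Lot C ($108), Lindqvist→Lot D ($175), Varga→Lot G ($165), Novak→Lot E ($172) — total 141+108+175+165+172 = $761.
Next-best assignment: Ivanova→Lot G, Quispe→Lot C, Lindqvist→Lot D, Varga→Lot E, Novak→Lot A = $755.
Swapping Lindqvist↔Ivanova (Lindqvist→Lot A $101, Ivanova→Lot D $54) loses 161.
No other one-to-one assignment exceeds $761.

Max total: $761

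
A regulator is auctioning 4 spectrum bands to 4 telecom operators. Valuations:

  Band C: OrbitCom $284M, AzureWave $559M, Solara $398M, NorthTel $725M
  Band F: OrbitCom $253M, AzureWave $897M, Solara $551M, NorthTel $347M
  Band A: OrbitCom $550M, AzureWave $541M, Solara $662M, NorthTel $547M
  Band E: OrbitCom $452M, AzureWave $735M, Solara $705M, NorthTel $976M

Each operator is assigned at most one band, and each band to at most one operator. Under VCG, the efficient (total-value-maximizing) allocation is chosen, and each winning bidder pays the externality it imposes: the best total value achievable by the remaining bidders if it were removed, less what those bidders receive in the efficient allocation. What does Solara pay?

Efficient allocation: OrbitCom→Band A ($550M), AzureWave→Band F ($897M), Solara→Band E ($705M), NorthTel→Band C ($725M); total welfare W = $2877M.
Solara receives Band E at value $705M, so the others get W − 705 = $2172M.
Without Solara: best allocation of the remaining 3 bidders over all 4 bands is OrbitCom→Band A ($550M), AzureWave→Band F ($897M), NorthTel→Band E ($976M), total $2423M.
VCG payment = (others' best without Solara) − (others' welfare with Solara) = 2423 − 2172 = $251M.

Solara pays $251M.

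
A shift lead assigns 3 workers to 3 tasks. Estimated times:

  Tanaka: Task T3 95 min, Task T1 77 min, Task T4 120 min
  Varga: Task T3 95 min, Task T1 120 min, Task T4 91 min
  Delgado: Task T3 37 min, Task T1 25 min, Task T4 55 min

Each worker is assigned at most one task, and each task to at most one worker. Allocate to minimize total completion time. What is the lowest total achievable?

Optimal: Tanaka→Task T1 (77 min), Varga→Task T4 (91 min), Delgado→Task T3 (37 min) — total 77+91+37 = 205 min.
Min-entry greedy (repeatedly take the single cheapest remaining cell) gives 211 min, worse by 6.
Next-best assignment: Tanaka→Task T3, Varga→Task T4, Delgado→Task T1 = 211 min.
Swapping Varga↔Tanaka (Varga→Task T1 120 min, Tanaka→Task T4 120 min) adds 72.
No other one-to-one assignment undercuts 205 min.

Minimum total: 205 min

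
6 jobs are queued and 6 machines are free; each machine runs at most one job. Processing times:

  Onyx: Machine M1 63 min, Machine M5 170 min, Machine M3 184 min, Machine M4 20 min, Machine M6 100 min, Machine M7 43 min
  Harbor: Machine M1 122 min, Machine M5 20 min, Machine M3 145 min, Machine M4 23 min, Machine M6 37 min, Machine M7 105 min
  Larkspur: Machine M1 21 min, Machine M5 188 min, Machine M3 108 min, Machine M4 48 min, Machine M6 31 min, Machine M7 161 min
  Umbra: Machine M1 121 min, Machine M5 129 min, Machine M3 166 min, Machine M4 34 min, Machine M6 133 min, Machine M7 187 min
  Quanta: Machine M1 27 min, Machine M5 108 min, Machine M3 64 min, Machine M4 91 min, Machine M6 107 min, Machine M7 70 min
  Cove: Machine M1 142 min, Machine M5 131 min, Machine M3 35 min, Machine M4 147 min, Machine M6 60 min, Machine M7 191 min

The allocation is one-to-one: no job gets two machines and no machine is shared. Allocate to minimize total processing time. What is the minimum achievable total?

Minimum total: 190 min

Optimal: Onyx→Machine M7 (43 min), Harbor→Machine M5 (20 min), Larkspur→Machine M6 (31 min), Umbra→Machine M4 (34 min), Quanta→Machine M1 (27 min), Cove→Machine M3 (35 min) — total 43+20+31+34+27+35 = 190 min.
Column-greedy (each machine in turn goes to its cheapest remaining job) gives 390 min, worse by 200.
Swapping Larkspur↔Harbor (Larkspur→Machine M5 188 min, Harbor→Machine M6 37 min) adds 174.
Checked against all permutations: 190 min is optimal.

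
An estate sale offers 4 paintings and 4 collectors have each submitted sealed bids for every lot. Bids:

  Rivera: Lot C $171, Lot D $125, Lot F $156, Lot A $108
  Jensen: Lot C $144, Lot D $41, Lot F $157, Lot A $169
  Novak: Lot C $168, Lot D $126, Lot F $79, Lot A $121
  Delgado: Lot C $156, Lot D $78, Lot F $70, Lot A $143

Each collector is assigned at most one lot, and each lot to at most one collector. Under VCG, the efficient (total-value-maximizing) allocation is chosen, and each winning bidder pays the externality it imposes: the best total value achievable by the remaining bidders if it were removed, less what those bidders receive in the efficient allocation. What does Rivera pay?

Rivera pays $17.

Efficient allocation: Rivera→Lot F ($156), Jensen→Lot A ($169), Novak→Lot D ($126), Delgado→Lot C ($156); total welfare W = $607.
Rivera receives Lot F at value $156, so the others get W − 156 = $451.
Without Rivera: best allocation of the remaining 3 bidders over all 4 lots is Jensen→Lot F ($157), Novak→Lot C ($168), Delgado→Lot A ($143), total $468.
VCG payment = (others' best without Rivera) − (others' welfare with Rivera) = 468 − 451 = $17.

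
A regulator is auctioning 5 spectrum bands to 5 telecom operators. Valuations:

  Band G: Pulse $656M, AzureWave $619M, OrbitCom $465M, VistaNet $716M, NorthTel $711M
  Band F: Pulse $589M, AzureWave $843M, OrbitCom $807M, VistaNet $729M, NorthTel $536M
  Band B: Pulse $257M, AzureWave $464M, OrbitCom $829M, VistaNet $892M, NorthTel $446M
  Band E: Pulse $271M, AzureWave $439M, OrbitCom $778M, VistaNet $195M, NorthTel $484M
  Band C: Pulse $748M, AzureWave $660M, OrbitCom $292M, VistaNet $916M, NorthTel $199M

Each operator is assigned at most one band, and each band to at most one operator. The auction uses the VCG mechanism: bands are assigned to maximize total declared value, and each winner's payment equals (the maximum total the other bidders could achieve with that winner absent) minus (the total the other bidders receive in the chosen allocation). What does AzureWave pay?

AzureWave pays $29M.

Efficient allocation: Pulse→Band C ($748M), AzureWave→Band F ($843M), OrbitCom→Band E ($778M), VistaNet→Band B ($892M), NorthTel→Band G ($711M); total welfare W = $3972M.
AzureWave receives Band F at value $843M, so the others get W − 843 = $3129M.
Without AzureWave: best allocation of the remaining 4 bidders over all 5 bands is Pulse→Band C ($748M), OrbitCom→Band F ($807M), VistaNet→Band B ($892M), NorthTel→Band G ($711M), total $3158M.
VCG payment = (others' best without AzureWave) − (others' welfare with AzureWave) = 3158 − 3129 = $29M.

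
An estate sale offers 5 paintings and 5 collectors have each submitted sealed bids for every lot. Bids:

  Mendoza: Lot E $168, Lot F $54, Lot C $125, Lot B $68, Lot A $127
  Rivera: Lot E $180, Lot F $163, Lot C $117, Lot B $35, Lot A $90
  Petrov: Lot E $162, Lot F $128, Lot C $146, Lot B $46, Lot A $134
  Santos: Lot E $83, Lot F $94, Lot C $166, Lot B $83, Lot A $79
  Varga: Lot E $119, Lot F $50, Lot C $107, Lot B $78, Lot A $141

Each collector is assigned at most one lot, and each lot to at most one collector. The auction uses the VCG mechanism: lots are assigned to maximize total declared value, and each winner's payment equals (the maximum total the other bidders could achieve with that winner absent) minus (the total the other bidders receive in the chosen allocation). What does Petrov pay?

Efficient allocation: Mendoza→Lot E ($168), Rivera→Lot F ($163), Petrov→Lot A ($134), Santos→Lot C ($166), Varga→Lot B ($78); total welfare W = $709.
Petrov receives Lot A at value $134, so the others get W − 134 = $575.
Without Petrov: best allocation of the remaining 4 bidders over all 5 lots is Mendoza→Lot E ($168), Rivera→Lot F ($163), Santos→Lot C ($166), Varga→Lot A ($141), total $638.
VCG payment = (others' best without Petrov) − (others' welfare with Petrov) = 638 − 575 = $63.

Petrov pays $63.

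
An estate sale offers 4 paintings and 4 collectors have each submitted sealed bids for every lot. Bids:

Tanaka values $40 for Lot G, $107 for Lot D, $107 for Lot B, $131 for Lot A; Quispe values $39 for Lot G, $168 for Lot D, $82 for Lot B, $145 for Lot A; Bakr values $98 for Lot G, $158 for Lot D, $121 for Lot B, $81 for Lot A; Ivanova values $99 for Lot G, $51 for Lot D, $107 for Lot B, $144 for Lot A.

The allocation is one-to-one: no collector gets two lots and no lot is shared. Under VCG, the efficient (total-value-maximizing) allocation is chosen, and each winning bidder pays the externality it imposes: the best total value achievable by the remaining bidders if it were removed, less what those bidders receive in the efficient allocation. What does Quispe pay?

Efficient allocation: Tanaka→Lot A ($131), Quispe→Lot D ($168), Bakr→Lot B ($121), Ivanova→Lot G ($99); total welfare W = $519.
Quispe receives Lot D at value $168, so the others get W − 168 = $351.
Without Quispe: best allocation of the remaining 3 bidders over all 4 lots is Tanaka→Lot B ($107), Bakr→Lot D ($158), Ivanova→Lot A ($144), total $409.
VCG payment = (others' best without Quispe) − (others' welfare with Quispe) = 409 − 351 = $58.

Quispe pays $58.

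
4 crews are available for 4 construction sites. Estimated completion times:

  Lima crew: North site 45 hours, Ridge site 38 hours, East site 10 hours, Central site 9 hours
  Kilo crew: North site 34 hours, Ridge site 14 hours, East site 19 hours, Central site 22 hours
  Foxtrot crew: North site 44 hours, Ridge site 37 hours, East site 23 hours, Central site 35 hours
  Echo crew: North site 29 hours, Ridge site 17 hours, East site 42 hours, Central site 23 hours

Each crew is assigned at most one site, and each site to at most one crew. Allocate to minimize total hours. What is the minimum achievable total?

Minimum total: 75 hours

Optimal: Lima crew→Central site (9 hours), Kilo crew→Ridge site (14 hours), Foxtrot crew→East site (23 hours), Echo crew→North site (29 hours) — total 9+14+23+29 = 75 hours.
Column-greedy (each site in turn goes to its cheapest remaining crew) gives 88 hours, worse by 13.
Next-best assignment: Lima crew→Central site, Kilo crew→North site, Foxtrot crew→East site, Echo crew→Ridge site = 83 hours.
No other one-to-one assignment undercuts 75 hours.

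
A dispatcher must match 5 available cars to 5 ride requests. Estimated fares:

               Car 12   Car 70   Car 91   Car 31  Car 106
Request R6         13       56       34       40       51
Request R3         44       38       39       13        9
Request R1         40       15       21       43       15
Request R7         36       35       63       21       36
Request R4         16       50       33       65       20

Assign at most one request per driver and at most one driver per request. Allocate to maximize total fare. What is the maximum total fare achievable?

Treat this as an assignment problem: match each driver to one request.
Optimal: Car 12→Request R1 ($40), Car 70→Request R3 ($38), Car 91→Request R7 ($63), Car 31→Request R4 ($65), Car 106→Request R6 ($51) — total 40+38+63+65+51 = $257.

Max total: $257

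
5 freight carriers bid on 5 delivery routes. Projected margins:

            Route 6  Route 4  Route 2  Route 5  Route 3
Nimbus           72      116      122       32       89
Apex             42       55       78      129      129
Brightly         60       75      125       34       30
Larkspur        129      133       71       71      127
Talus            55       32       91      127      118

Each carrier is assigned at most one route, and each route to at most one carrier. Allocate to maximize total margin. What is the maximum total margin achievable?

This is the linear assignment problem.
Optimal: Nimbus→Route 4 ($116k), Apex→Route 3 ($129k), Brightly→Route 2 ($125k), Larkspur→Route 6 ($129k), Talus→Route 5 ($127k) — total 116+129+125+129+127 = $626k.
Column-greedy (each route in turn goes to its best remaining carrier) gives $617k, worse by 9.

Max total: $626k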